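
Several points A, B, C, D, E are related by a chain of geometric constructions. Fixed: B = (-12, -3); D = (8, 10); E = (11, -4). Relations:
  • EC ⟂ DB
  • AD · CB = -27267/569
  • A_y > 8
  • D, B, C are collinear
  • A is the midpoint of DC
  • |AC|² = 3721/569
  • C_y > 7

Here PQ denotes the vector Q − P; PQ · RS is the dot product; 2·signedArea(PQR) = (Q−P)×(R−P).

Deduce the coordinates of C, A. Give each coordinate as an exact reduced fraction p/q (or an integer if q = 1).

1. C_x = 2112/569  [D, B, C are collinear ∩ EC ⟂ DB]
2. C_y = 4104/569  [D, B, C are collinear ∩ EC ⟂ DB]
   → C = (2112/569, 4104/569)
3. A_x = 3332/569  [A is the midpoint of DC]
4. A_y = 4897/569  [A is the midpoint of DC]
   → A = (3332/569, 4897/569)

A = (3332/569, 4897/569)
C = (2112/569, 4104/569)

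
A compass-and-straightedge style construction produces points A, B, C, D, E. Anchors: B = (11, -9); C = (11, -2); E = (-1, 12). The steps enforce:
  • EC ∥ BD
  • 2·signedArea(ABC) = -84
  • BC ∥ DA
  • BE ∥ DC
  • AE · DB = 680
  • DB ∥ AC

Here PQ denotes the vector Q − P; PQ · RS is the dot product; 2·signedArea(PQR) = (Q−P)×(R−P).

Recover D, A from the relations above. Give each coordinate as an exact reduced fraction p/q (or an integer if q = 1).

1. D_x = 23  [BE ∥ DC ∩ EC ∥ BD]
2. D_y = -23  [BE ∥ DC ∩ EC ∥ BD]
   → D = (23, -23)
3. A_x = 23  [DB ∥ AC ∩ BC ∥ DA]
4. A_y = -16  [DB ∥ AC ∩ BC ∥ DA]
   → A = (23, -16)

A = (23, -16)
D = (23, -23)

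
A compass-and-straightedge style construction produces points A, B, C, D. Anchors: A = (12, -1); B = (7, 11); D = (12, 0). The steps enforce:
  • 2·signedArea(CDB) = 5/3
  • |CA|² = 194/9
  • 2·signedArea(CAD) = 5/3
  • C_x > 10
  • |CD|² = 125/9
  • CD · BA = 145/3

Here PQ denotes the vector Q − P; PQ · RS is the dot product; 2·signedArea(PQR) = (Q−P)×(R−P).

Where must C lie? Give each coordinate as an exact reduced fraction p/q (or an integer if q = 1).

C = (31/3, 10/3)

1. C_x = 31/3  [2·signedArea(CAD) = 5/3 ∩ CD · BA = 145/3]
2. C_y = 10/3  [2·signedArea(CAD) = 5/3 ∩ CD · BA = 145/3]
   → C = (31/3, 10/3)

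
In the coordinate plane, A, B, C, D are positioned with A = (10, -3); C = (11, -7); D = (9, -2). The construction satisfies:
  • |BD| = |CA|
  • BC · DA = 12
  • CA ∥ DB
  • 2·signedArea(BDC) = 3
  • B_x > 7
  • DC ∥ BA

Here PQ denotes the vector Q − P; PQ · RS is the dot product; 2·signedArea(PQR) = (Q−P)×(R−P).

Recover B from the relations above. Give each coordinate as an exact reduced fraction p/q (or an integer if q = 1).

1. B_x = 8  [DC ∥ BA ∩ CA ∥ DB]
2. B_y = 2  [DC ∥ BA ∩ CA ∥ DB]
   → B = (8, 2)

B = (8, 2)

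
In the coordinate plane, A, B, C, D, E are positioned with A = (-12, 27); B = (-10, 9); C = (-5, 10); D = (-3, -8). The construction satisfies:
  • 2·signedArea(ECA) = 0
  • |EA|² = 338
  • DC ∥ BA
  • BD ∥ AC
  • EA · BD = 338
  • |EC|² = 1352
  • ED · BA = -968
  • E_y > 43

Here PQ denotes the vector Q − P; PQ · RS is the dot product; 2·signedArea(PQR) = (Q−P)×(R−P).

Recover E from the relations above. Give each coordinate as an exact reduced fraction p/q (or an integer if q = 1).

E = (-19, 44)

1. E_x = -19  [2·signedArea(ECA) = 0 ∩ ED · BA = -968]
2. E_y = 44  [2·signedArea(ECA) = 0 ∩ ED · BA = -968]
   → E = (-19, 44)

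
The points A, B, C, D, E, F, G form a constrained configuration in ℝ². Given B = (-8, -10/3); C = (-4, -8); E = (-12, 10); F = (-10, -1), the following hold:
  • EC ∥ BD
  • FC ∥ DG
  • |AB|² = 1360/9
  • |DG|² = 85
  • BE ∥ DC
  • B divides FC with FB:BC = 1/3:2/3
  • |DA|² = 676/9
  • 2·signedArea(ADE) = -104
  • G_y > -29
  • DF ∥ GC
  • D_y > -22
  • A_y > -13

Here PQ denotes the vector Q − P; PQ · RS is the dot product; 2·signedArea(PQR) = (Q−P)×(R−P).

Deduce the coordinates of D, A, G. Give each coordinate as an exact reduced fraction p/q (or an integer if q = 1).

A = (0, -38/3)
D = (0, -64/3)
G = (6, -85/3)

1. D_x = 0  [BE ∥ DC ∩ EC ∥ BD]
2. D_y = -64/3  [BE ∥ DC ∩ EC ∥ BD]
   → D = (0, -64/3)
3. A_x = 0  [line -94/3·x + -12·y + -152 = 0 ∩ |DA|² = 676/9]
4. A_y = -38/3  [line -94/3·x + -12·y + -152 = 0 ∩ |DA|² = 676/9]
   → A = (0, -38/3)
5. G_x = 6  [DF ∥ GC ∩ FC ∥ DG]
6. G_y = -85/3  [DF ∥ GC ∩ FC ∥ DG]
   → G = (6, -85/3)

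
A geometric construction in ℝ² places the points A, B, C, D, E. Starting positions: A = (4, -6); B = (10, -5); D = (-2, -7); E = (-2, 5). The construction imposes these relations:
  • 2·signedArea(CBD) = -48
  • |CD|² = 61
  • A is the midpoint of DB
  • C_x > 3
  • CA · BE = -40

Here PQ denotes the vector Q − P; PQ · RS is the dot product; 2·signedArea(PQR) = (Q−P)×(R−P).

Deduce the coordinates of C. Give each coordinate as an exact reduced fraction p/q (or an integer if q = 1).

C = (4, -2)

1. C_x = 4  [CA · BE = -40 ∩ 2·signedArea(CBD) = -48]
2. C_y = -2  [CA · BE = -40 ∩ 2·signedArea(CBD) = -48]
   → C = (4, -2)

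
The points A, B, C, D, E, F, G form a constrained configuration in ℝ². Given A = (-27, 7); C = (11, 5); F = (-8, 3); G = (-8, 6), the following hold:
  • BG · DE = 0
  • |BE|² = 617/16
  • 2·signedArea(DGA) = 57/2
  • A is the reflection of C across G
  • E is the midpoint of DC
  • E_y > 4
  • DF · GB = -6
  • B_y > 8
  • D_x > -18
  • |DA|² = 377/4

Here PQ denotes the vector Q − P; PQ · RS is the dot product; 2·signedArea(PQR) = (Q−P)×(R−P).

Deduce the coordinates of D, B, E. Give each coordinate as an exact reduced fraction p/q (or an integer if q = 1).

1. D_x = -35/2  [line -1·x + -19·y + 155/2 = 0 ∩ |DA|² = 377/4]
2. D_y = 5  [line -1·x + -19·y + 155/2 = 0 ∩ |DA|² = 377/4]
   → D = (-35/2, 5)
3. E_x = -13/4  [E is the midpoint of DC]
4. E_y = 5  [E is the midpoint of DC]
   → E = (-13/4, 5)
5. B_x = -8  [BG · DE = 0 ∩ DF · GB = -6]
6. B_y = 9  [BG · DE = 0 ∩ DF · GB = -6]
   → B = (-8, 9)

B = (-8, 9)
D = (-35/2, 5)
E = (-13/4, 5)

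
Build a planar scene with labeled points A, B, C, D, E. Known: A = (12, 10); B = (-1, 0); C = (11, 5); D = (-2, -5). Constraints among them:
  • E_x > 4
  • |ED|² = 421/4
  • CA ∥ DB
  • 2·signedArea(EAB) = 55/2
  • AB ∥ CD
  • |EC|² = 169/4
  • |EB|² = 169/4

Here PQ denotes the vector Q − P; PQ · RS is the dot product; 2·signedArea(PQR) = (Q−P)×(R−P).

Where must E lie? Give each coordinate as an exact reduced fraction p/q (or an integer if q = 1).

1. E_x = 5  [line 10·x + -13·y + -35/2 = 0 ∩ |ED|² = 421/4]
2. E_y = 5/2  [line 10·x + -13·y + -35/2 = 0 ∩ |ED|² = 421/4]
   → E = (5, 5/2)

E = (5, 5/2)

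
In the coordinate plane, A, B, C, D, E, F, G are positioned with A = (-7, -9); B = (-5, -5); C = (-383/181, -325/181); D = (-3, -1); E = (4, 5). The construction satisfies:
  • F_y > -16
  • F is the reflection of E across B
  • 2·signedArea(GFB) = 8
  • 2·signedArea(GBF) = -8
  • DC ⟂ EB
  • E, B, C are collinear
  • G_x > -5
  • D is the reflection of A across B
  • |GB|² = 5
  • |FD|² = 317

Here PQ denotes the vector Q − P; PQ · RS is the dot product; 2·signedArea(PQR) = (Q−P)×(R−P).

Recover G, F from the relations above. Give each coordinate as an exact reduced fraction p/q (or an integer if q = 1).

1. F_x = -14  [F is the reflection of E across B]
2. F_y = -15  [F is the reflection of E across B]
   → F = (-14, -15)
3. G_x = -4  [line 10·x + -9·y + 13 = 0 ∩ |GB|² = 5]
4. G_y = -3  [line 10·x + -9·y + 13 = 0 ∩ |GB|² = 5]
   → G = (-4, -3)

F = (-14, -15)
G = (-4, -3)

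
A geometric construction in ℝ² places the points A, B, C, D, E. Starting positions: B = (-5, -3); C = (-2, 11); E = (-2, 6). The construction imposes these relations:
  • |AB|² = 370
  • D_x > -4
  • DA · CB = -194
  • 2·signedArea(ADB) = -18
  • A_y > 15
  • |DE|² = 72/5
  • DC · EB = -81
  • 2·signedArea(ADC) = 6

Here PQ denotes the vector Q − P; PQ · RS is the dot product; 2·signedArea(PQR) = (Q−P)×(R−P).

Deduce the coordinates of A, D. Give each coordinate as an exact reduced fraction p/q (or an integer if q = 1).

A = (-2, 16)
D = (-16/5, 12/5)

1. D_x = -16/5  [line 3·x + 9·y + -12 = 0 ∩ |DE|² = 72/5]
2. D_y = 12/5  [line 3·x + 9·y + -12 = 0 ∩ |DE|² = 72/5]
   → D = (-16/5, 12/5)
3. A_x = -2  [2·signedArea(ADB) = -18 ∩ DA · CB = -194]
4. A_y = 16  [2·signedArea(ADB) = -18 ∩ DA · CB = -194]
   → A = (-2, 16)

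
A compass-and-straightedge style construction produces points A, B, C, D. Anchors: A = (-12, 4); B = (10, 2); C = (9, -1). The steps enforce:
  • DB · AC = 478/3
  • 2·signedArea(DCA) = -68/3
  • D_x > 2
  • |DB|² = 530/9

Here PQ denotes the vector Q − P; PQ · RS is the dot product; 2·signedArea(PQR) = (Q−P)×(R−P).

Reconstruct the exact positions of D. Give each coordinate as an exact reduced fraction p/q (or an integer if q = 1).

1. D_x = 7/3  [2·signedArea(DCA) = -68/3 ∩ DB · AC = 478/3]
2. D_y = 5/3  [2·signedArea(DCA) = -68/3 ∩ DB · AC = 478/3]
   → D = (7/3, 5/3)

D = (7/3, 5/3)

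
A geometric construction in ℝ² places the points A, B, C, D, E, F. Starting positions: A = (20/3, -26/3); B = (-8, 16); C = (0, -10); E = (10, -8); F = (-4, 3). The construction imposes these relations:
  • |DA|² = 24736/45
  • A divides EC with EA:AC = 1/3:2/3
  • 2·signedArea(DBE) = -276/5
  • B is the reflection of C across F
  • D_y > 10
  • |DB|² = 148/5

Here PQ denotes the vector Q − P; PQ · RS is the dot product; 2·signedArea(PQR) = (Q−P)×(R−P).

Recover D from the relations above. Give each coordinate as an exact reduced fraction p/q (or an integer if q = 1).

D = (-32/5, 54/5)

1. D_x = -32/5  [line 24·x + 18·y + -204/5 = 0 ∩ |DA|² = 24736/45]
2. D_y = 54/5  [line 24·x + 18·y + -204/5 = 0 ∩ |DA|² = 24736/45]
   → D = (-32/5, 54/5)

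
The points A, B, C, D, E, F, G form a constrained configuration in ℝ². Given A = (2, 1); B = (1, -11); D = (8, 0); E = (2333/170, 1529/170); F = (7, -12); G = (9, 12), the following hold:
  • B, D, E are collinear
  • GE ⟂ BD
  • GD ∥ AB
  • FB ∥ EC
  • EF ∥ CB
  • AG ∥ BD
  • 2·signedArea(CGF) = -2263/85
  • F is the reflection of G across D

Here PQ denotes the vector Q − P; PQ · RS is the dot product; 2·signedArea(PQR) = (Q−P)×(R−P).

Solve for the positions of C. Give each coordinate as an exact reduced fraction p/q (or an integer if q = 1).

C = (1313/170, 1699/170)

1. C_x = 1313/170  [EF ∥ CB ∩ FB ∥ EC]
2. C_y = 1699/170  [EF ∥ CB ∩ FB ∥ EC]
   → C = (1313/170, 1699/170)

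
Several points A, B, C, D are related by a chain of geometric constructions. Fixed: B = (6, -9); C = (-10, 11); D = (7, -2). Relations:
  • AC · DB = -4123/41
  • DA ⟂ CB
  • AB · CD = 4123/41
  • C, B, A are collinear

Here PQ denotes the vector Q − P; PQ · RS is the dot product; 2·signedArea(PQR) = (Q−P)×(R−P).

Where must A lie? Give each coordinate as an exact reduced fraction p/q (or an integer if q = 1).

1. A_x = 122/41  [C, B, A are collinear ∩ DA ⟂ CB]
2. A_y = -214/41  [C, B, A are collinear ∩ DA ⟂ CB]
   → A = (122/41, -214/41)

A = (122/41, -214/41)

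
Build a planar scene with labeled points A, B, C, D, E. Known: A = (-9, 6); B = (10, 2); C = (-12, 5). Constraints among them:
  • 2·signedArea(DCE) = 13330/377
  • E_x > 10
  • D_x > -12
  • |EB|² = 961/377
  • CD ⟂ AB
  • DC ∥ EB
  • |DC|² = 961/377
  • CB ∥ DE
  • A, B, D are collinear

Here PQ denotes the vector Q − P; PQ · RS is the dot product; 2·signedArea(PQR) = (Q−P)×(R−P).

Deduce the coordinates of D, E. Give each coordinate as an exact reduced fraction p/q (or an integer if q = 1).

D = (-4400/377, 2474/377)
E = (3894/377, 1343/377)

1. D_x = -4400/377  [A, B, D are collinear ∩ CD ⟂ AB]
2. D_y = 2474/377  [A, B, D are collinear ∩ CD ⟂ AB]
   → D = (-4400/377, 2474/377)
3. E_x = 3894/377  [DC ∥ EB ∩ CB ∥ DE]
4. E_y = 1343/377  [DC ∥ EB ∩ CB ∥ DE]
   → E = (3894/377, 1343/377)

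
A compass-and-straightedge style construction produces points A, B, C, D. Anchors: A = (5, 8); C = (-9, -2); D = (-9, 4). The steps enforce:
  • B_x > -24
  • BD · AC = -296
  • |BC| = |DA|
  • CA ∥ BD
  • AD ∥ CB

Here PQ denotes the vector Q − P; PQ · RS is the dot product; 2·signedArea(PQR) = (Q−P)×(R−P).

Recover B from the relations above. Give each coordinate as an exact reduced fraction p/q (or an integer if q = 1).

1. B_x = -23  [CA ∥ BD ∩ AD ∥ CB]
2. B_y = -6  [CA ∥ BD ∩ AD ∥ CB]
   → B = (-23, -6)

B = (-23, -6)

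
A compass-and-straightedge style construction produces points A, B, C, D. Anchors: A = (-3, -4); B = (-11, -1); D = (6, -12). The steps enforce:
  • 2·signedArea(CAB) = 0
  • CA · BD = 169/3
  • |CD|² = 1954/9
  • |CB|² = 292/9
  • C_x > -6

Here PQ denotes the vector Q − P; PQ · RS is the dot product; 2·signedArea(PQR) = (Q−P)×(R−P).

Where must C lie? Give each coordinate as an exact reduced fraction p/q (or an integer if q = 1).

1. C_x = -17/3  [2·signedArea(CAB) = 0 ∩ CA · BD = 169/3]
2. C_y = -3  [2·signedArea(CAB) = 0 ∩ CA · BD = 169/3]
   → C = (-17/3, -3)

C = (-17/3, -3)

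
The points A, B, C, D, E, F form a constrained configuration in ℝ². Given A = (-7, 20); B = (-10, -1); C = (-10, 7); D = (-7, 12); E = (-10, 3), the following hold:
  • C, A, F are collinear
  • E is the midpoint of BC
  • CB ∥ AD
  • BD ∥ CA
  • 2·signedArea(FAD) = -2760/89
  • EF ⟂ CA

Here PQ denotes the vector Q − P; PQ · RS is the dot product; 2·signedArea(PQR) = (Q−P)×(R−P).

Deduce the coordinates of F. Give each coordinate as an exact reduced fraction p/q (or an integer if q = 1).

F = (-968/89, 285/89)

1. F_x = -968/89  [C, A, F are collinear ∩ EF ⟂ CA]
2. F_y = 285/89  [C, A, F are collinear ∩ EF ⟂ CA]
   → F = (-968/89, 285/89)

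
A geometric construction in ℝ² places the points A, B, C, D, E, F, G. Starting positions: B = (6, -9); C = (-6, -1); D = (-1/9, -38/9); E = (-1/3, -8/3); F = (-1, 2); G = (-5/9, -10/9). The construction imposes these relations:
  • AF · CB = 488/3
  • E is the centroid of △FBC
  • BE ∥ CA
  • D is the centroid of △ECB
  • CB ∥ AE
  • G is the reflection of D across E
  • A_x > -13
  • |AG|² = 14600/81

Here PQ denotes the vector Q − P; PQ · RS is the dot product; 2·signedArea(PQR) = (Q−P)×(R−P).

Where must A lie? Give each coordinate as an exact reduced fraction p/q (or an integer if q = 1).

A = (-37/3, 16/3)

1. A_x = -37/3  [CB ∥ AE ∩ BE ∥ CA]
2. A_y = 16/3  [CB ∥ AE ∩ BE ∥ CA]
   → A = (-37/3, 16/3)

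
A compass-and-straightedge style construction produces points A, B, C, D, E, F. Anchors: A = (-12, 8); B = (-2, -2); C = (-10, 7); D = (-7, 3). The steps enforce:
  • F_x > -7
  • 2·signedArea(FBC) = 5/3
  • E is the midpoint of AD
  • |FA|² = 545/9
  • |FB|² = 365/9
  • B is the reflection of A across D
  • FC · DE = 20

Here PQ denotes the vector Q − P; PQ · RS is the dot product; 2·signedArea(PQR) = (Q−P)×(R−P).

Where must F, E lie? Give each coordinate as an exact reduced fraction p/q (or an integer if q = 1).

1. F_x = -19/3  [line -9·x + -8·y + -107/3 = 0 ∩ |FA|² = 545/9]
2. F_y = 8/3  [line -9·x + -8·y + -107/3 = 0 ∩ |FA|² = 545/9]
   → F = (-19/3, 8/3)
3. E_x = -19/2  [E is the midpoint of AD]
4. E_y = 11/2  [E is the midpoint of AD]
   → E = (-19/2, 11/2)

E = (-19/2, 11/2)
F = (-19/3, 8/3)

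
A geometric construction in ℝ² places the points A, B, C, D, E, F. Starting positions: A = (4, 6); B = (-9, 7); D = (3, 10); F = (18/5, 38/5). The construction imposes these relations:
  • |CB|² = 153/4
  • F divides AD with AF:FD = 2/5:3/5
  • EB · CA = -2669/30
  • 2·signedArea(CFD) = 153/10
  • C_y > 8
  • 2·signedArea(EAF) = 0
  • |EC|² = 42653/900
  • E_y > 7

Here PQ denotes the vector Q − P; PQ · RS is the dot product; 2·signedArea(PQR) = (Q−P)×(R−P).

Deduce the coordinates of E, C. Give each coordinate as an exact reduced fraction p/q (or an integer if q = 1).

1. C_x = -3  [line -12/5·x + -3/5·y + -21/10 = 0 ∩ |CB|² = 153/4]
2. C_y = 17/2  [line -12/5·x + -3/5·y + -21/10 = 0 ∩ |CB|² = 153/4]
   → C = (-3, 17/2)
3. E_x = 56/15  [2·signedArea(EAF) = 0 ∩ EB · CA = -2669/30]
4. E_y = 106/15  [2·signedArea(EAF) = 0 ∩ EB · CA = -2669/30]
   → E = (56/15, 106/15)

C = (-3, 17/2)
E = (56/15, 106/15)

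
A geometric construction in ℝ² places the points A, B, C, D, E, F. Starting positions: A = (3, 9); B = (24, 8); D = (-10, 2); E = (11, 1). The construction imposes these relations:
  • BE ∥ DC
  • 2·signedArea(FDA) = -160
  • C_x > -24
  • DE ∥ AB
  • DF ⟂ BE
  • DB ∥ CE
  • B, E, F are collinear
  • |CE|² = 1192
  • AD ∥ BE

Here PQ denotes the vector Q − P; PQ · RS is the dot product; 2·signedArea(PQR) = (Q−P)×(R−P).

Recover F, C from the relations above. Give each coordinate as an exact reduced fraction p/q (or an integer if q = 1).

1. F_x = -530/109  [B, E, F are collinear ∩ DF ⟂ BE]
2. F_y = -822/109  [B, E, F are collinear ∩ DF ⟂ BE]
   → F = (-530/109, -822/109)
3. C_x = -23  [DB ∥ CE ∩ BE ∥ DC]
4. C_y = -5  [DB ∥ CE ∩ BE ∥ DC]
   → C = (-23, -5)

C = (-23, -5)
F = (-530/109, -822/109)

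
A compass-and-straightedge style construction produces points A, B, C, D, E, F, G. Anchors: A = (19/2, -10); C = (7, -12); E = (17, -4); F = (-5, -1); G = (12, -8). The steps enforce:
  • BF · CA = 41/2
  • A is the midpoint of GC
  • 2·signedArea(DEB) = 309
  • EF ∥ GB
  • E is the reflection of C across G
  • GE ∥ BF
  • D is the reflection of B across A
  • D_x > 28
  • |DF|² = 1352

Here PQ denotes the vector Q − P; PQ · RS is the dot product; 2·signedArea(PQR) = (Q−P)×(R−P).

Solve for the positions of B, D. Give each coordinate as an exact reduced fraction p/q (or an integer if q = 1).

B = (-10, -5)
D = (29, -15)

1. B_x = -10  [GE ∥ BF ∩ EF ∥ GB]
2. B_y = -5  [GE ∥ BF ∩ EF ∥ GB]
   → B = (-10, -5)
3. D_x = 29  [D is the reflection of B across A]
4. D_y = -15  [D is the reflection of B across A]
   → D = (29, -15)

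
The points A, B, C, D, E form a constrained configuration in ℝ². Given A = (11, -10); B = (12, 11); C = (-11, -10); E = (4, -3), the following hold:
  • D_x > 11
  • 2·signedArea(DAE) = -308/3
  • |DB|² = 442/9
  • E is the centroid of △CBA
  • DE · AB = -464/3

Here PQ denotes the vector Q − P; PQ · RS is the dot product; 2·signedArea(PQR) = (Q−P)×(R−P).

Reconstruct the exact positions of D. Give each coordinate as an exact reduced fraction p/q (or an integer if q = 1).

1. D_x = 35/3  [DE · AB = -464/3 ∩ 2·signedArea(DAE) = -308/3]
2. D_y = 4  [DE · AB = -464/3 ∩ 2·signedArea(DAE) = -308/3]
   → D = (35/3, 4)

D = (35/3, 4)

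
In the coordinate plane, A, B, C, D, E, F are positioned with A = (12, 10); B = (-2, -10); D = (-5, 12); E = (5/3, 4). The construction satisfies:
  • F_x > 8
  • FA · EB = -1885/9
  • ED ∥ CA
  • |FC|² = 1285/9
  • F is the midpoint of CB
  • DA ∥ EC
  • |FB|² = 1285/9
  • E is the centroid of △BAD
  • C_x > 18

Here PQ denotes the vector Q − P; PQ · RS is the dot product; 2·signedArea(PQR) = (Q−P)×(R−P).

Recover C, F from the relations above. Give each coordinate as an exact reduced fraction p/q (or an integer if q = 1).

C = (56/3, 2)
F = (25/3, -4)

1. C_x = 56/3  [ED ∥ CA ∩ DA ∥ EC]
2. C_y = 2  [ED ∥ CA ∩ DA ∥ EC]
   → C = (56/3, 2)
3. F_x = 25/3  [F is the midpoint of CB]
4. F_y = -4  [F is the midpoint of CB]
   → F = (25/3, -4)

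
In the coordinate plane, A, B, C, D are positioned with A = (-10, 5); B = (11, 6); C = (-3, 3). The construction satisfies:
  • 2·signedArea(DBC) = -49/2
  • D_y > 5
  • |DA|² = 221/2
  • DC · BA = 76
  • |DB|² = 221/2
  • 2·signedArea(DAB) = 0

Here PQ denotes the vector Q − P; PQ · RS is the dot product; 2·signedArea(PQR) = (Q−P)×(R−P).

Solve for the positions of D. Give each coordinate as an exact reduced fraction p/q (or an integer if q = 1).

D = (1/2, 11/2)

1. D_x = 1/2  [2·signedArea(DAB) = 0 ∩ DC · BA = 76]
2. D_y = 11/2  [2·signedArea(DAB) = 0 ∩ DC · BA = 76]
   → D = (1/2, 11/2)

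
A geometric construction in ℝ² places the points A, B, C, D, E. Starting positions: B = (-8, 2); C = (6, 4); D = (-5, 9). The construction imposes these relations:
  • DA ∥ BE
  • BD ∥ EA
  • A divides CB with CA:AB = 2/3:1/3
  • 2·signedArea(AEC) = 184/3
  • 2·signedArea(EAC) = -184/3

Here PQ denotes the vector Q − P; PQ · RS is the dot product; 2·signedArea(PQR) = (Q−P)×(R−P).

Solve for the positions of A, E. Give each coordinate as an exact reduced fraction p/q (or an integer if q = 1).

A = (-10/3, 8/3)
E = (-19/3, -13/3)

1. A_x = -10/3  [A divides CB with CA:AB = 2/3:1/3]
2. A_y = 8/3  [A divides CB with CA:AB = 2/3:1/3]
   → A = (-10/3, 8/3)
3. E_x = -19/3  [BD ∥ EA ∩ DA ∥ BE]
4. E_y = -13/3  [BD ∥ EA ∩ DA ∥ BE]
   → E = (-19/3, -13/3)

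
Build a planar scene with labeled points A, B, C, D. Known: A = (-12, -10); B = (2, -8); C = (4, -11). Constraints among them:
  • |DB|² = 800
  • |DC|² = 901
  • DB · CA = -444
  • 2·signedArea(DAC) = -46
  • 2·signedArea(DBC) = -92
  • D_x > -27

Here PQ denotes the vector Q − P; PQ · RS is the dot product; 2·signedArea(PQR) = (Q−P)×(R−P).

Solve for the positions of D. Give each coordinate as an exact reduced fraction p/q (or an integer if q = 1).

1. D_x = -26  [2·signedArea(DAC) = -46 ∩ 2·signedArea(DBC) = -92]
2. D_y = -12  [2·signedArea(DAC) = -46 ∩ 2·signedArea(DBC) = -92]
   → D = (-26, -12)

D = (-26, -12)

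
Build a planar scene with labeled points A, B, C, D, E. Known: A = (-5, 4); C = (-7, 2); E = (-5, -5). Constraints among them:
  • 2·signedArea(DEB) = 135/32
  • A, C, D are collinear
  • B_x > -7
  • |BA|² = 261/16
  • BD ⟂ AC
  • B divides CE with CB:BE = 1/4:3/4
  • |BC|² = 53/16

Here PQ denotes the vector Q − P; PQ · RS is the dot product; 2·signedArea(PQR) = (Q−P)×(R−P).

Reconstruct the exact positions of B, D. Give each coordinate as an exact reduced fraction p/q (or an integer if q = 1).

B = (-13/2, 1/4)
D = (-61/8, 11/8)

1. B_x = -13/2  [B divides CE with CB:BE = 1/4:3/4]
2. B_y = 1/4  [B divides CE with CB:BE = 1/4:3/4]
   → B = (-13/2, 1/4)
3. D_x = -61/8  [A, C, D are collinear ∩ BD ⟂ AC]
4. D_y = 11/8  [A, C, D are collinear ∩ BD ⟂ AC]
   → D = (-61/8, 11/8)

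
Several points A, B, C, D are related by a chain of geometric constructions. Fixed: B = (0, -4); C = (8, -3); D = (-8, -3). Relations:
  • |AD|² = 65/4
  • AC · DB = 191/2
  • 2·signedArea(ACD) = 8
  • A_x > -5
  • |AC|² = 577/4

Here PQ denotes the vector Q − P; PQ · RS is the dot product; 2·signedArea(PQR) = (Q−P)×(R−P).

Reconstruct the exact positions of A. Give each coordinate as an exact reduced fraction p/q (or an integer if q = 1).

1. A_x = -4  [2·signedArea(ACD) = 8 ∩ AC · DB = 191/2]
2. A_y = -7/2  [2·signedArea(ACD) = 8 ∩ AC · DB = 191/2]
   → A = (-4, -7/2)

A = (-4, -7/2)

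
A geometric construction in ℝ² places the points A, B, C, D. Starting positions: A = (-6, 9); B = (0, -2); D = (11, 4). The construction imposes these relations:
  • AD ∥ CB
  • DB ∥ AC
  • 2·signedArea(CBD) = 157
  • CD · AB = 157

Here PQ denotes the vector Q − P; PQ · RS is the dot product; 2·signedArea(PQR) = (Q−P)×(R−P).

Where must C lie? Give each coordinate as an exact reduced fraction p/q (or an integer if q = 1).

1. C_x = -17  [AD ∥ CB ∩ DB ∥ AC]
2. C_y = 3  [AD ∥ CB ∩ DB ∥ AC]
   → C = (-17, 3)

C = (-17, 3)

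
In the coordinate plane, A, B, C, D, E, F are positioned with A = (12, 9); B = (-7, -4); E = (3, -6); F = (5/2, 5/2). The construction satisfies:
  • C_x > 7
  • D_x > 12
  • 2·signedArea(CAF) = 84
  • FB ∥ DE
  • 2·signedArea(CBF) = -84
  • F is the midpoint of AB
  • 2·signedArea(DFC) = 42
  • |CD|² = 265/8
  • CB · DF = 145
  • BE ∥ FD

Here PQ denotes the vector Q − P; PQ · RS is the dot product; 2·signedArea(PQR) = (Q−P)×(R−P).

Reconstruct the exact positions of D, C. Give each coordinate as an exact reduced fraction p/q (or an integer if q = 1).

1. D_x = 25/2  [FB ∥ DE ∩ BE ∥ FD]
2. D_y = 1/2  [FB ∥ DE ∩ BE ∥ FD]
   → D = (25/2, 1/2)
3. C_x = 31/4  [CB · DF = 145 ∩ 2·signedArea(DFC) = 42]
4. C_y = -11/4  [CB · DF = 145 ∩ 2·signedArea(DFC) = 42]
   → C = (31/4, -11/4)

C = (31/4, -11/4)
D = (25/2, 1/2)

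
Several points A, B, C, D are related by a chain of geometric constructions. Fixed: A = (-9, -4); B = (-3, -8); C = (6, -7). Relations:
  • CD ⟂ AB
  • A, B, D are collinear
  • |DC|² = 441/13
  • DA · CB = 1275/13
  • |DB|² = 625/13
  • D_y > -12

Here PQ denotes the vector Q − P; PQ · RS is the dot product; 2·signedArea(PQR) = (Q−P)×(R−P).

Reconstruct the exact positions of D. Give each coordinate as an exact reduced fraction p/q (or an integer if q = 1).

D = (36/13, -154/13)

1. D_x = 36/13  [A, B, D are collinear ∩ CD ⟂ AB]
2. D_y = -154/13  [A, B, D are collinear ∩ CD ⟂ AB]
   → D = (36/13, -154/13)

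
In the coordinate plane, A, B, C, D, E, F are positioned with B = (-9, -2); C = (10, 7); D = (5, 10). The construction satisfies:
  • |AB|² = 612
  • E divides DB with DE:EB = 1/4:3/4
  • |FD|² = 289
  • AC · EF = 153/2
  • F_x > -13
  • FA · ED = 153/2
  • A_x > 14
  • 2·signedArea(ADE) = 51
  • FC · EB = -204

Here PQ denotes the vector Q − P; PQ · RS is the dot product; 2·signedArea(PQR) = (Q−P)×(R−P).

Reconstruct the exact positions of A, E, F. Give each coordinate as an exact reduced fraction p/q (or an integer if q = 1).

1. E_x = 3/2  [E divides DB with DE:EB = 1/4:3/4]
2. E_y = 7  [E divides DB with DE:EB = 1/4:3/4]
   → E = (3/2, 7)
3. A_x = 15  [line 3·x + -7/2·y + -31 = 0 ∩ |AB|² = 612]
4. A_y = 4  [line 3·x + -7/2·y + -31 = 0 ∩ |AB|² = 612]
   → A = (15, 4)
5. F_x = -12  [FA · ED = 153/2 ∩ AC · EF = 153/2]
6. F_y = 10  [FA · ED = 153/2 ∩ AC · EF = 153/2]
   → F = (-12, 10)

A = (15, 4)
E = (3/2, 7)
F = (-12, 10)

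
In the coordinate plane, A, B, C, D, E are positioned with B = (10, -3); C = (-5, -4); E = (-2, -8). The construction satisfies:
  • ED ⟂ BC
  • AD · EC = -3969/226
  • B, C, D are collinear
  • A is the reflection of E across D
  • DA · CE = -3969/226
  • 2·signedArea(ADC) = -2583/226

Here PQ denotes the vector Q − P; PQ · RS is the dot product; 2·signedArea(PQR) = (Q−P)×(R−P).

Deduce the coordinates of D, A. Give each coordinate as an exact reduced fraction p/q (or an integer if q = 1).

A = (-289/113, 41/113)
D = (-515/226, -863/226)

1. D_x = -515/226  [B, C, D are collinear ∩ ED ⟂ BC]
2. D_y = -863/226  [B, C, D are collinear ∩ ED ⟂ BC]
   → D = (-515/226, -863/226)
3. A_x = -289/113  [A is the reflection of E across D]
4. A_y = 41/113  [A is the reflection of E across D]
   → A = (-289/113, 41/113)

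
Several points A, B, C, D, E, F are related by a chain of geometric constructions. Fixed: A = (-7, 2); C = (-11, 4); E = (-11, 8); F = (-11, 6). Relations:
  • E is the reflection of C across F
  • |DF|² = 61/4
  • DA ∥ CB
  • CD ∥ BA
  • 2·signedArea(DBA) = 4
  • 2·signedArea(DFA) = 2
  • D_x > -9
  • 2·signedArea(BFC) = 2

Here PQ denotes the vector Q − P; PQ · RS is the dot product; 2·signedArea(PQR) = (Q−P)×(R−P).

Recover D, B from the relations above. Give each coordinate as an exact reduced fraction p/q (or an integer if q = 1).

B = (-10, 5/2)
D = (-8, 7/2)

1. D_x = -8  [line 4·x + 4·y + 18 = 0 ∩ |DF|² = 61/4]
2. D_y = 7/2  [line 4·x + 4·y + 18 = 0 ∩ |DF|² = 61/4]
   → D = (-8, 7/2)
3. B_x = -10  [CD ∥ BA ∩ DA ∥ CB]
4. B_y = 5/2  [CD ∥ BA ∩ DA ∥ CB]
   → B = (-10, 5/2)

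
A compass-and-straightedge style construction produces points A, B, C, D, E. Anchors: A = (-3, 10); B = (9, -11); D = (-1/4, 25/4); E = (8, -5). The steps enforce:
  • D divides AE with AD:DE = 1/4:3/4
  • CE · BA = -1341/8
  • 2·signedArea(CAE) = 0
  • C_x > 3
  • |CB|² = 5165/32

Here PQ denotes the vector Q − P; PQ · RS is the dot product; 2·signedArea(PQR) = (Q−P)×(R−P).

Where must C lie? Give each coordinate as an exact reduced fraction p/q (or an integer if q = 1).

1. C_x = 31/8  [2·signedArea(CAE) = 0 ∩ CE · BA = -1341/8]
2. C_y = 5/8  [2·signedArea(CAE) = 0 ∩ CE · BA = -1341/8]
   → C = (31/8, 5/8)

C = (31/8, 5/8)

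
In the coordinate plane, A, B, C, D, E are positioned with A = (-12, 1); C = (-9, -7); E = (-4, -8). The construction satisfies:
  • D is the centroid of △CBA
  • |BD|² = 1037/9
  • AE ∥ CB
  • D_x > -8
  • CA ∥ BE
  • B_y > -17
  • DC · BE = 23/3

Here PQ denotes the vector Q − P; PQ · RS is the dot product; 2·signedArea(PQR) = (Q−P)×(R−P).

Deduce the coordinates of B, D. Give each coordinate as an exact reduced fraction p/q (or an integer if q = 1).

1. B_x = -1  [CA ∥ BE ∩ AE ∥ CB]
2. B_y = -16  [CA ∥ BE ∩ AE ∥ CB]
   → B = (-1, -16)
3. D_x = -22/3  [D is the centroid of △CBA]
4. D_y = -22/3  [D is the centroid of △CBA]
   → D = (-22/3, -22/3)

B = (-1, -16)
D = (-22/3, -22/3)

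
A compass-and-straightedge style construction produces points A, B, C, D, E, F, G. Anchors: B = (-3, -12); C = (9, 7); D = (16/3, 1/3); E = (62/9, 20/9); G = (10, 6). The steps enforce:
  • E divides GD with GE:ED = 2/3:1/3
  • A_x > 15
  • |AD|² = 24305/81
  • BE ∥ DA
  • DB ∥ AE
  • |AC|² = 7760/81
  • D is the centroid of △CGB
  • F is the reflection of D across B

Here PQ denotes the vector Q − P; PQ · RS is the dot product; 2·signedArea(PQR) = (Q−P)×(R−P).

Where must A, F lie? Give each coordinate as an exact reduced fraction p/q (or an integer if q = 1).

A = (137/9, 131/9)
F = (-34/3, -73/3)

1. A_x = 137/9  [DB ∥ AE ∩ BE ∥ DA]
2. A_y = 131/9  [DB ∥ AE ∩ BE ∥ DA]
   → A = (137/9, 131/9)
3. F_x = -34/3  [F is the reflection of D across B]
4. F_y = -73/3  [F is the reflection of D across B]
   → F = (-34/3, -73/3)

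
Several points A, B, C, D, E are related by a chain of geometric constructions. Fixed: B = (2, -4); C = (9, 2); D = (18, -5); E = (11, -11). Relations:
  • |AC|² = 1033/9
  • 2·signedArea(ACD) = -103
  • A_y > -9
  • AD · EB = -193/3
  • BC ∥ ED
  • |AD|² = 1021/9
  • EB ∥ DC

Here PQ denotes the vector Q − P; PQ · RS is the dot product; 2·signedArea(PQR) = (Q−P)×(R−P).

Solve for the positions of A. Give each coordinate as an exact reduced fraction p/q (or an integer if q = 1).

A = (8, -26/3)

1. A_x = 8  [2·signedArea(ACD) = -103 ∩ AD · EB = -193/3]
2. A_y = -26/3  [2·signedArea(ACD) = -103 ∩ AD · EB = -193/3]
   → A = (8, -26/3)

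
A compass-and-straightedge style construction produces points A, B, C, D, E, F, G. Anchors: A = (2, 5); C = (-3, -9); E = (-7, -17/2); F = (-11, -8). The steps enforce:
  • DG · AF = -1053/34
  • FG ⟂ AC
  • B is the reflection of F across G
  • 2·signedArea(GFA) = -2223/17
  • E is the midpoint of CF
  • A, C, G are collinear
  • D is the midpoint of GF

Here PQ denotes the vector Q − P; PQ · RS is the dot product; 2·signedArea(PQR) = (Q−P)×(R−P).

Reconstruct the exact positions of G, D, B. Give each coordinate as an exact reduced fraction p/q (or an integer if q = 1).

B = (65/17, -226/17)
D = (-124/17, -317/34)
G = (-61/17, -181/17)

1. G_x = -61/17  [A, C, G are collinear ∩ FG ⟂ AC]
2. G_y = -181/17  [A, C, G are collinear ∩ FG ⟂ AC]
   → G = (-61/17, -181/17)
3. D_x = -124/17  [D is the midpoint of GF]
4. D_y = -317/34  [D is the midpoint of GF]
   → D = (-124/17, -317/34)
5. B_x = 65/17  [B is the reflection of F across G]
6. B_y = -226/17  [B is the reflection of F across G]
   → B = (65/17, -226/17)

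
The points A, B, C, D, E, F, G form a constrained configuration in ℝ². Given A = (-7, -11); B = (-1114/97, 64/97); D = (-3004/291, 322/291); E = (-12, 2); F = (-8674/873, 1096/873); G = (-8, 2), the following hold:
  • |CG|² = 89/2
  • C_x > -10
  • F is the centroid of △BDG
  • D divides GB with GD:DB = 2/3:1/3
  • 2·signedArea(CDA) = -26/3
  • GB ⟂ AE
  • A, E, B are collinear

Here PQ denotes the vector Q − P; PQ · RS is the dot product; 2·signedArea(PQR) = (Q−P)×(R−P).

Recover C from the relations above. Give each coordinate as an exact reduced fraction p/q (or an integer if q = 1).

1. C_x = -19/2  [line 3523/291·x + 967/291·y + 37820/291 = 0 ∩ |CG|² = 89/2]
2. C_y = -9/2  [line 3523/291·x + 967/291·y + 37820/291 = 0 ∩ |CG|² = 89/2]
   → C = (-19/2, -9/2)

C = (-19/2, -9/2)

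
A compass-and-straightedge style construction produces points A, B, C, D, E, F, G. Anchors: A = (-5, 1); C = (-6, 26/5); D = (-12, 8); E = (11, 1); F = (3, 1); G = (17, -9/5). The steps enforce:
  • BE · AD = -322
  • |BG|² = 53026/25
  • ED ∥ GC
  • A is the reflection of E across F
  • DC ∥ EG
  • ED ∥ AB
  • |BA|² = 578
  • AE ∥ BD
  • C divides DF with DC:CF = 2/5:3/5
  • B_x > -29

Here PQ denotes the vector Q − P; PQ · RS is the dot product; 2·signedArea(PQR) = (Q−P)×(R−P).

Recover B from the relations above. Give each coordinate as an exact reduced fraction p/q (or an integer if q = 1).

B = (-28, 8)

1. B_x = -28  [AE ∥ BD ∩ ED ∥ AB]
2. B_y = 8  [AE ∥ BD ∩ ED ∥ AB]
   → B = (-28, 8)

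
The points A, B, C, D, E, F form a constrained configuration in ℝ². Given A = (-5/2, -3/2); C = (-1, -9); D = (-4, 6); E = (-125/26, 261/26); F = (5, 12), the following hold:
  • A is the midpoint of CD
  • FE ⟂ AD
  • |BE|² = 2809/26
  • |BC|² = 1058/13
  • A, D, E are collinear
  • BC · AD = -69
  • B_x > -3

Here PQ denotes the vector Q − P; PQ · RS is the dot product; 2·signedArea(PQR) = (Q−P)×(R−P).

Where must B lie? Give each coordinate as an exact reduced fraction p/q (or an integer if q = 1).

B = (-36/13, -2/13)

1. B_x = -36/13  [line 3/2·x + -15/2·y + 3 = 0 ∩ |BC|² = 1058/13]
2. B_y = -2/13  [line 3/2·x + -15/2·y + 3 = 0 ∩ |BC|² = 1058/13]
   → B = (-36/13, -2/13)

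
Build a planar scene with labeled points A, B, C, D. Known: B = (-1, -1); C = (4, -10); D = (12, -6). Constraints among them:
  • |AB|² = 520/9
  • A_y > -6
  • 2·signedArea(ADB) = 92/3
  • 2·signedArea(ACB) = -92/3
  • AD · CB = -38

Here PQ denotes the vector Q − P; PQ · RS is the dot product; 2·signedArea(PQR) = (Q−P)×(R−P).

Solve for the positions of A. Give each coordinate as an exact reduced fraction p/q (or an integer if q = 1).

A = (5, -17/3)

1. A_x = 5  [2·signedArea(ADB) = 92/3 ∩ 2·signedArea(ACB) = -92/3]
2. A_y = -17/3  [2·signedArea(ADB) = 92/3 ∩ 2·signedArea(ACB) = -92/3]
   → A = (5, -17/3)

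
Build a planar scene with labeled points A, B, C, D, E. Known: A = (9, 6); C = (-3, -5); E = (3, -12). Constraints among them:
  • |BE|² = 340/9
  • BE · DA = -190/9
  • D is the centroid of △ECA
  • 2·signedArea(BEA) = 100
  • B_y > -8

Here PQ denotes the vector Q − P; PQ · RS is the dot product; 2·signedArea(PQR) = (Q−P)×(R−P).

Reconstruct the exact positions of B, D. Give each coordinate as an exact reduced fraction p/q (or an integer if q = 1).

B = (-1, -22/3)
D = (3, -11/3)

1. B_x = -1  [line -18·x + 6·y + 26 = 0 ∩ |BE|² = 340/9]
2. B_y = -22/3  [line -18·x + 6·y + 26 = 0 ∩ |BE|² = 340/9]
   → B = (-1, -22/3)
3. D_x = 3  [BE · DA = -190/9 ∩ D is the centroid of △ECA]
4. D_y = -11/3  [BE · DA = -190/9 ∩ D is the centroid of △ECA]
   → D = (3, -11/3)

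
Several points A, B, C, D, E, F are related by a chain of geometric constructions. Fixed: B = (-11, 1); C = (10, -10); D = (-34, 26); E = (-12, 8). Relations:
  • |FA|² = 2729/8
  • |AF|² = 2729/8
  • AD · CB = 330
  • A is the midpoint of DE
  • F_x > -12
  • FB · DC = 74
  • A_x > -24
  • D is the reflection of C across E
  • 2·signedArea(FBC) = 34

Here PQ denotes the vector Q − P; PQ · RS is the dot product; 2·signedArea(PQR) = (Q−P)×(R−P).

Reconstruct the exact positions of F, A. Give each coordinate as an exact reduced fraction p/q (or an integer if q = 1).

1. F_x = -45/4  [2·signedArea(FBC) = 34 ∩ FB · DC = 74]
2. F_y = 11/4  [2·signedArea(FBC) = 34 ∩ FB · DC = 74]
   → F = (-45/4, 11/4)
3. A_x = -23  [A is the midpoint of DE]
4. A_y = 17  [A is the midpoint of DE]
   → A = (-23, 17)

A = (-23, 17)
F = (-45/4, 11/4)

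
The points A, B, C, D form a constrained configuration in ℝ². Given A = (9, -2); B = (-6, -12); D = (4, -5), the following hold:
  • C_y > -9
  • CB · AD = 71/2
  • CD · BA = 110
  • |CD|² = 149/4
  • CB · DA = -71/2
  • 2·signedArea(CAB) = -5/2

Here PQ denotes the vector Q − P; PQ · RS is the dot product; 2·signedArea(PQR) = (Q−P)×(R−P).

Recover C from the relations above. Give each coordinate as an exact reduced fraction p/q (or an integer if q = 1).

1. C_x = -1  [CB · DA = -71/2 ∩ 2·signedArea(CAB) = -5/2]
2. C_y = -17/2  [CB · DA = -71/2 ∩ 2·signedArea(CAB) = -5/2]
   → C = (-1, -17/2)

C = (-1, -17/2)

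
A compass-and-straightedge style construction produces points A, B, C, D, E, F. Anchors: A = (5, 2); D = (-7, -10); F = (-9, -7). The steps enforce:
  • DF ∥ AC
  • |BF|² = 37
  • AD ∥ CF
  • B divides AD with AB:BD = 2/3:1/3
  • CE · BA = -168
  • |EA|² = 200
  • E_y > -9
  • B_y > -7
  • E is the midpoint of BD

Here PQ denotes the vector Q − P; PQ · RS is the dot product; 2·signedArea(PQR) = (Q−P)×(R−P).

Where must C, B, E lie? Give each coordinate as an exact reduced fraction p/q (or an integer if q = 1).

1. C_x = 3  [AD ∥ CF ∩ DF ∥ AC]
2. C_y = 5  [AD ∥ CF ∩ DF ∥ AC]
   → C = (3, 5)
3. B_x = -3  [B divides AD with AB:BD = 2/3:1/3]
4. B_y = -6  [B divides AD with AB:BD = 2/3:1/3]
   → B = (-3, -6)
5. E_x = -5  [E is the midpoint of BD]
6. E_y = -8  [E is the midpoint of BD]
   → E = (-5, -8)

B = (-3, -6)
C = (3, 5)
E = (-5, -8)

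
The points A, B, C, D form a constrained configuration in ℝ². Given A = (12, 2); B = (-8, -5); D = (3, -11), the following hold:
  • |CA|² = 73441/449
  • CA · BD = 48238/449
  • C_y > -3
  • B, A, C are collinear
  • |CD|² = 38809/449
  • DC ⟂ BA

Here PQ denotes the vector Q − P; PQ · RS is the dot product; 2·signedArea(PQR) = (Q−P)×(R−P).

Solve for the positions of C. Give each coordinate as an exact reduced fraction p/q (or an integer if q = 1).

1. C_x = -32/449  [B, A, C are collinear ∩ DC ⟂ BA]
2. C_y = -999/449  [B, A, C are collinear ∩ DC ⟂ BA]
   → C = (-32/449, -999/449)

C = (-32/449, -999/449)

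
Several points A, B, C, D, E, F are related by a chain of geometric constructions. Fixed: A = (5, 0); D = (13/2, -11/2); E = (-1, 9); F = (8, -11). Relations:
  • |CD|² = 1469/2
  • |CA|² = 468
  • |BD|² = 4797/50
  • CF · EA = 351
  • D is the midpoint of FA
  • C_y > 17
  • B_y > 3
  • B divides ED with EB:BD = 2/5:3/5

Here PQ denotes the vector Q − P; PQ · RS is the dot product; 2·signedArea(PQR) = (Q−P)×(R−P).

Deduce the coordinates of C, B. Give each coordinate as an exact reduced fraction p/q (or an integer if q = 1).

1. C_x = -7  [line -6·x + 9·y + -204 = 0 ∩ |CA|² = 468]
2. C_y = 18  [line -6·x + 9·y + -204 = 0 ∩ |CA|² = 468]
   → C = (-7, 18)
3. B_x = 2  [B divides ED with EB:BD = 2/5:3/5]
4. B_y = 16/5  [B divides ED with EB:BD = 2/5:3/5]
   → B = (2, 16/5)

B = (2, 16/5)
C = (-7, 18)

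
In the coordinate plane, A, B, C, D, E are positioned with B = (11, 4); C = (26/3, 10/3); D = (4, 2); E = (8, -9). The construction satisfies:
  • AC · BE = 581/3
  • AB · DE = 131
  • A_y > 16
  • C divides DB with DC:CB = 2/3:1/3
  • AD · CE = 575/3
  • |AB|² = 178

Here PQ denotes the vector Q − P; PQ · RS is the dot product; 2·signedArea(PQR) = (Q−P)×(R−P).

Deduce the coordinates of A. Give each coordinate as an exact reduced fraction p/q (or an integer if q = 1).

1. A_x = 14  [AC · BE = 581/3 ∩ AD · CE = 575/3]
2. A_y = 17  [AC · BE = 581/3 ∩ AD · CE = 575/3]
   → A = (14, 17)

A = (14, 17)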